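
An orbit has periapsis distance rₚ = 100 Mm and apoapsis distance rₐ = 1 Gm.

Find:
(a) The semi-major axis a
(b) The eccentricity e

Convert to SI: rₚ = 100 Mm = 1e+08 m; rₐ = 1 Gm = 1e+09 m.
(a) a = (rₚ + rₐ) / 2 = (1e+08 + 1e+09) / 2 ≈ 5.5e+08 m = 550 Mm.
(b) e = (rₐ − rₚ) / (rₐ + rₚ) = (1e+09 − 1e+08) / (1e+09 + 1e+08) ≈ 0.8182.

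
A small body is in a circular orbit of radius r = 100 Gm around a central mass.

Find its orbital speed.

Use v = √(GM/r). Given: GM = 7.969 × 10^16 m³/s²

Convert to SI: r = 100 Gm = 1e+11 m.
For a circular orbit, gravity supplies the centripetal force, so v = √(GM / r).
v = √(7.969e+16 / 1e+11) m/s ≈ 892.7 m/s = 892.7 m/s.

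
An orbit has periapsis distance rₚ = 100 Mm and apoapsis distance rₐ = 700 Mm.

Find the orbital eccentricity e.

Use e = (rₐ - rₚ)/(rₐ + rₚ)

Convert to SI: rₚ = 100 Mm = 1e+08 m; rₐ = 700 Mm = 7e+08 m.
e = (rₐ − rₚ) / (rₐ + rₚ).
e = (7e+08 − 1e+08) / (7e+08 + 1e+08) = 6e+08 / 8e+08 ≈ 0.75.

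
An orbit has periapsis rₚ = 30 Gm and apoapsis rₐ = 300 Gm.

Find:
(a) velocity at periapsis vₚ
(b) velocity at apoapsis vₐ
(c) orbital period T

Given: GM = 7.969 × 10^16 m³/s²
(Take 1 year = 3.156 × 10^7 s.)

Convert to SI: rₚ = 30 Gm = 3e+10 m; rₐ = 300 Gm = 3e+11 m.
(a) With a = (rₚ + rₐ)/2 = 1.65e+11 m, vₚ = √(GM (2/rₚ − 1/a)) = √(7.969e+16 · (2/3e+10 − 1/1.65e+11)) m/s ≈ 2198 m/s
(b) With a = (rₚ + rₐ)/2 = 1.65e+11 m, vₐ = √(GM (2/rₐ − 1/a)) = √(7.969e+16 · (2/3e+11 − 1/1.65e+11)) m/s ≈ 219.8 m/s
(c) With a = (rₚ + rₐ)/2 = 1.65e+11 m, T = 2π √(a³/GM) = 2π √((1.65e+11)³/7.969e+16) s ≈ 1.492e+09 s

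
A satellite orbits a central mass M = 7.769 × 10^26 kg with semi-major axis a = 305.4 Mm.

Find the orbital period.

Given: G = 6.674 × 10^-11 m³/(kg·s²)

Convert to SI: a = 305.4 Mm = 3.054e+08 m.
GM = G · M = 6.674e-11 · 7.769e+26 = 5.18503e+16 m³/s².
Kepler's third law: T = 2π √(a³ / GM).
Substituting a = 3.054e+08 m and GM = 5.18503e+16 m³/s²:
T = 2π √((3.054e+08)³ / 5.18503e+16) s
T ≈ 1.473e+05 s = 1.704 days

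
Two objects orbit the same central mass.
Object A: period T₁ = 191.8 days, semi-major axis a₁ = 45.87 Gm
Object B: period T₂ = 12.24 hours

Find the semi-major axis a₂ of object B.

Convert to SI: T₁ = 191.8 days = 1.65715e+07 s; a₁ = 45.87 Gm = 4.587e+10 m; T₂ = 12.24 hours = 44064 s.
Kepler's third law: (T₁/T₂)² = (a₁/a₂)³ ⇒ a₂ = a₁ · (T₂/T₁)^(2/3).
T₂/T₁ = 44064 / 1.65715e+07 = 0.00265902.
a₂ = 4.587e+10 · (0.00265902)^(2/3) m ≈ 8.804e+08 m = 880.4 Mm.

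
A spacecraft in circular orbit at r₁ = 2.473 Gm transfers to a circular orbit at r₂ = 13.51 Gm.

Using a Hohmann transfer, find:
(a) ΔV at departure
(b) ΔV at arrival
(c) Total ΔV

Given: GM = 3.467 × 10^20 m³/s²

Convert to SI: r₁ = 2.473 Gm = 2.473e+09 m; r₂ = 13.51 Gm = 1.351e+10 m.
Transfer semi-major axis: a_t = (r₁ + r₂)/2 = (2.473e+09 + 1.351e+10)/2 = 7.9915e+09 m.
Circular speeds: v₁ = √(GM/r₁) = 374425 m/s, v₂ = √(GM/r₂) = 160195 m/s.
Transfer speeds (vis-viva v² = GM(2/r − 1/a_t)): v₁ᵗ = 486831 m/s, v₂ᵗ = 89114.2 m/s.
(a) ΔV₁ = |v₁ᵗ − v₁| ≈ 1.124e+05 m/s = 112.4 km/s.
(b) ΔV₂ = |v₂ − v₂ᵗ| ≈ 7.108e+04 m/s = 71.08 km/s.
(c) ΔV_total = ΔV₁ + ΔV₂ ≈ 1.835e+05 m/s = 183.5 km/s.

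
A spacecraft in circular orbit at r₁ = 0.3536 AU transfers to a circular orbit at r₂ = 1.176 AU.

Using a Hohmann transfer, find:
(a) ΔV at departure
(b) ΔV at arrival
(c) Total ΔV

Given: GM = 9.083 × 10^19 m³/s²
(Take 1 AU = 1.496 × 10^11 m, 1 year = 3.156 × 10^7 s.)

Convert to SI: r₁ = 0.3536 AU = 5.28986e+10 m; r₂ = 1.176 AU = 1.7593e+11 m.
Transfer semi-major axis: a_t = (r₁ + r₂)/2 = (5.28986e+10 + 1.7593e+11)/2 = 1.14414e+11 m.
Circular speeds: v₁ = √(GM/r₁) = 41437.4 m/s, v₂ = √(GM/r₂) = 22721.9 m/s.
Transfer speeds (vis-viva v² = GM(2/r − 1/a_t)): v₁ᵗ = 51383.4 m/s, v₂ᵗ = 15450 m/s.
(a) ΔV₁ = |v₁ᵗ − v₁| ≈ 9946 m/s = 2.098 AU/year.
(b) ΔV₂ = |v₂ − v₂ᵗ| ≈ 7272 m/s = 1.534 AU/year.
(c) ΔV_total = ΔV₁ + ΔV₂ ≈ 1.722e+04 m/s = 3.632 AU/year.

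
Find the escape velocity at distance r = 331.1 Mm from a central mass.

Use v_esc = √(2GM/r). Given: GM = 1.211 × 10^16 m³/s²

Convert to SI: r = 331.1 Mm = 3.311e+08 m.
Escape velocity comes from setting total energy to zero: ½v² − GM/r = 0 ⇒ v_esc = √(2GM / r).
v_esc = √(2 · 1.211e+16 / 3.311e+08) m/s ≈ 8553 m/s = 8.553 km/s.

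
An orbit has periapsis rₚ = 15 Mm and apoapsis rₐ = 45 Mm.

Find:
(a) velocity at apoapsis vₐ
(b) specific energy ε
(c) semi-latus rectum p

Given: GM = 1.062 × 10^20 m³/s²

Convert to SI: rₚ = 15 Mm = 1.5e+07 m; rₐ = 45 Mm = 4.5e+07 m.
(a) With a = (rₚ + rₐ)/2 = 3e+07 m, vₐ = √(GM (2/rₐ − 1/a)) = √(1.062e+20 · (2/4.5e+07 − 1/3e+07)) m/s ≈ 1.086e+06 m/s
(b) With a = (rₚ + rₐ)/2 = 3e+07 m, ε = −GM/(2a) = −1.062e+20/(2 · 3e+07) J/kg ≈ -1.77e+12 J/kg
(c) From a = (rₚ + rₐ)/2 = 3e+07 m and e = (rₐ − rₚ)/(rₐ + rₚ) = 0.5, p = a(1 − e²) = 3e+07 · (1 − (0.5)²) ≈ 2.25e+07 m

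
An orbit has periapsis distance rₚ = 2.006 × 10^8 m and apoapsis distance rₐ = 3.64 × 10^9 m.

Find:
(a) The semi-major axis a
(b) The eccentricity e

(a) a = (rₚ + rₐ) / 2 = (2.006e+08 + 3.64e+09) / 2 ≈ 1.92e+09 m = 1.92 × 10^9 m.
(b) e = (rₐ − rₚ) / (rₐ + rₚ) = (3.64e+09 − 2.006e+08) / (3.64e+09 + 2.006e+08) ≈ 0.8955.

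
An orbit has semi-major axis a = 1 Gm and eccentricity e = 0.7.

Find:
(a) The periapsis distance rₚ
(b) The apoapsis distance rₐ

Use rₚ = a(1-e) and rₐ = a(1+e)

Convert to SI: a = 1 Gm = 1e+09 m.
(a) rₚ = a(1 − e) = 1e+09 · (1 − 0.7) = 1e+09 · 0.3 ≈ 3e+08 m = 300 Mm.
(b) rₐ = a(1 + e) = 1e+09 · (1 + 0.7) = 1e+09 · 1.7 ≈ 1.7e+09 m = 1.7 Gm.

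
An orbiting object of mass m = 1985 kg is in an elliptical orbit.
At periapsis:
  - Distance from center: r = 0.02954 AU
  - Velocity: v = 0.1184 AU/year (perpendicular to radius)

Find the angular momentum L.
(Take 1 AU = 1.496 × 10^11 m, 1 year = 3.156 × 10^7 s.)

Convert to SI: r = 0.02954 AU = 4.41918e+09 m; v = 0.1184 AU/year = 561.237 m/s.
Since v is perpendicular to r, L = m · v · r.
L = 1985 · 561.237 · 4.41918e+09 kg·m²/s ≈ 4.923e+15 kg·m²/s.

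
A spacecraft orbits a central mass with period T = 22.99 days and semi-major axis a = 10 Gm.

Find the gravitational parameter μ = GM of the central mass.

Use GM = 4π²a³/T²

Convert to SI: T = 22.99 days = 1.98634e+06 s; a = 10 Gm = 1e+10 m.
GM = 4π² · a³ / T².
GM = 4π² · (1e+10)³ / (1.98634e+06)² m³/s² ≈ 1.001e+19 m³/s² = 1.001 × 10^19 m³/s².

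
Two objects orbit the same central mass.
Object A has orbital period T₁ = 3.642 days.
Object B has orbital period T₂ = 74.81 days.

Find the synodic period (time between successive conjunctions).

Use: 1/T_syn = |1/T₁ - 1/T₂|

Convert to SI: T₁ = 3.642 days = 314669 s; T₂ = 74.81 days = 6.46358e+06 s.
T_syn = |T₁ · T₂ / (T₁ − T₂)|.
T_syn = |314669 · 6.46358e+06 / (314669 − 6.46358e+06)| s ≈ 3.308e+05 s = 3.828 days.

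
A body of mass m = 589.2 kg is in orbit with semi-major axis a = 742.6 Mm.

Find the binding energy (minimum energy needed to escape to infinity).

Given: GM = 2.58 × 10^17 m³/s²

Convert to SI: a = 742.6 Mm = 7.426e+08 m.
Total orbital energy is E = −GMm/(2a); binding energy is E_bind = −E = GMm/(2a).
E_bind = 2.58e+17 · 589.2 / (2 · 7.426e+08) J ≈ 1.024e+11 J = 102.4 GJ.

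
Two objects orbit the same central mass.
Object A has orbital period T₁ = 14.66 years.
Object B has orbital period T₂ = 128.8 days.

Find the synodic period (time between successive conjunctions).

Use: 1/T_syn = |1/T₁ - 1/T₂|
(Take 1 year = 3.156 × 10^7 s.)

Convert to SI: T₁ = 14.66 years = 4.6267e+08 s; T₂ = 128.8 days = 1.11283e+07 s.
T_syn = |T₁ · T₂ / (T₁ − T₂)|.
T_syn = |4.6267e+08 · 1.11283e+07 / (4.6267e+08 − 1.11283e+07)| s ≈ 1.14e+07 s = 132 days.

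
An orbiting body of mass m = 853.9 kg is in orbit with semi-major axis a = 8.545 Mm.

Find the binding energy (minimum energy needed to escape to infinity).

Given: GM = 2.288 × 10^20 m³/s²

Convert to SI: a = 8.545 Mm = 8.545e+06 m.
Total orbital energy is E = −GMm/(2a); binding energy is E_bind = −E = GMm/(2a).
E_bind = 2.288e+20 · 853.9 / (2 · 8.545e+06) J ≈ 1.143e+16 J = 11.43 PJ.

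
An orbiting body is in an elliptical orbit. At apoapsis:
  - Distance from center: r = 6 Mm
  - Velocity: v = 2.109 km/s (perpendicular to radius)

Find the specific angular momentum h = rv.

Convert to SI: r = 6 Mm = 6e+06 m; v = 2.109 km/s = 2109 m/s.
With v perpendicular to r, h = r · v.
h = 6e+06 · 2109 m²/s ≈ 1.265e+10 m²/s.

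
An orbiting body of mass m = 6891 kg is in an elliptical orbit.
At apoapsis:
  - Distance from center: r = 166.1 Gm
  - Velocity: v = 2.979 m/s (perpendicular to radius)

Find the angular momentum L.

Convert to SI: r = 166.1 Gm = 1.661e+11 m.
Since v is perpendicular to r, L = m · v · r.
L = 6891 · 2.979 · 1.661e+11 kg·m²/s ≈ 3.41e+15 kg·m²/s.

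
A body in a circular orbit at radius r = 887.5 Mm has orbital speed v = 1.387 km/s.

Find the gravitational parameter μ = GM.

Convert to SI: r = 887.5 Mm = 8.875e+08 m; v = 1.387 km/s = 1387 m/s.
For a circular orbit v² = GM/r, so GM = v² · r.
GM = (1387)² · 8.875e+08 m³/s² ≈ 1.707e+15 m³/s² = 1.707 × 10^15 m³/s².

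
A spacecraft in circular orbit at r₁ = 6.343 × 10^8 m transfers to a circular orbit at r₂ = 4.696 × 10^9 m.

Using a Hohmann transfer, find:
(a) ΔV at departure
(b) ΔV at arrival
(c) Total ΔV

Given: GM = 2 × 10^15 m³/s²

Transfer semi-major axis: a_t = (r₁ + r₂)/2 = (6.343e+08 + 4.696e+09)/2 = 2.66515e+09 m.
Circular speeds: v₁ = √(GM/r₁) = 1775.69 m/s, v₂ = √(GM/r₂) = 652.606 m/s.
Transfer speeds (vis-viva v² = GM(2/r − 1/a_t)): v₁ᵗ = 2357.06 m/s, v₂ᵗ = 318.374 m/s.
(a) ΔV₁ = |v₁ᵗ − v₁| ≈ 581.4 m/s = 581.4 m/s.
(b) ΔV₂ = |v₂ − v₂ᵗ| ≈ 334.2 m/s = 334.2 m/s.
(c) ΔV_total = ΔV₁ + ΔV₂ ≈ 915.6 m/s = 915.6 m/s.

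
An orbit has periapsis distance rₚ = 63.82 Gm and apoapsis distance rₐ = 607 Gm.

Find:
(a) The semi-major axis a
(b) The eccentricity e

Convert to SI: rₚ = 63.82 Gm = 6.382e+10 m; rₐ = 607 Gm = 6.07e+11 m.
(a) a = (rₚ + rₐ) / 2 = (6.382e+10 + 6.07e+11) / 2 ≈ 3.354e+11 m = 335.4 Gm.
(b) e = (rₐ − rₚ) / (rₐ + rₚ) = (6.07e+11 − 6.382e+10) / (6.07e+11 + 6.382e+10) ≈ 0.8097.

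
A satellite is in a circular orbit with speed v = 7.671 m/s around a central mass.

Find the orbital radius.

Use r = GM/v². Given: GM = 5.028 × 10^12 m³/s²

For a circular orbit, v² = GM / r, so r = GM / v².
r = 5.028e+12 / (7.671)² m ≈ 8.545e+10 m = 85.45 Gm.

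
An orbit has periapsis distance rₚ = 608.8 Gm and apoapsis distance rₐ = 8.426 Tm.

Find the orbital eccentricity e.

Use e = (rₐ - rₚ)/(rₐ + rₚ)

Convert to SI: rₚ = 608.8 Gm = 6.088e+11 m; rₐ = 8.426 Tm = 8.426e+12 m.
e = (rₐ − rₚ) / (rₐ + rₚ).
e = (8.426e+12 − 6.088e+11) / (8.426e+12 + 6.088e+11) = 7.8172e+12 / 9.0348e+12 ≈ 0.8652.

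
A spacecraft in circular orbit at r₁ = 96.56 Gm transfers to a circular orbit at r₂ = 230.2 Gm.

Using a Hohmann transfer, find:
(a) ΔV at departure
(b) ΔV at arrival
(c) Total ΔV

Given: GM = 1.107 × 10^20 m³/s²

Convert to SI: r₁ = 96.56 Gm = 9.656e+10 m; r₂ = 230.2 Gm = 2.302e+11 m.
Transfer semi-major axis: a_t = (r₁ + r₂)/2 = (9.656e+10 + 2.302e+11)/2 = 1.6338e+11 m.
Circular speeds: v₁ = √(GM/r₁) = 33859.1 m/s, v₂ = √(GM/r₂) = 21929.1 m/s.
Transfer speeds (vis-viva v² = GM(2/r − 1/a_t)): v₁ᵗ = 40191 m/s, v₂ᵗ = 16858.6 m/s.
(a) ΔV₁ = |v₁ᵗ − v₁| ≈ 6332 m/s = 6.332 km/s.
(b) ΔV₂ = |v₂ − v₂ᵗ| ≈ 5071 m/s = 5.071 km/s.
(c) ΔV_total = ΔV₁ + ΔV₂ ≈ 1.14e+04 m/s = 11.4 km/s.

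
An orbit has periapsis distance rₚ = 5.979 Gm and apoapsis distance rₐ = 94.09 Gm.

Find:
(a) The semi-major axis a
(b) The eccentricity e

Convert to SI: rₚ = 5.979 Gm = 5.979e+09 m; rₐ = 94.09 Gm = 9.409e+10 m.
(a) a = (rₚ + rₐ) / 2 = (5.979e+09 + 9.409e+10) / 2 ≈ 5.003e+10 m = 50.03 Gm.
(b) e = (rₐ − rₚ) / (rₐ + rₚ) = (9.409e+10 − 5.979e+09) / (9.409e+10 + 5.979e+09) ≈ 0.8805.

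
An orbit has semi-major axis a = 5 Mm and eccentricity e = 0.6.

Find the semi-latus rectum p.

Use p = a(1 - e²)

Convert to SI: a = 5 Mm = 5e+06 m.
p = a (1 − e²).
p = 5e+06 · (1 − (0.6)²) = 5e+06 · 0.64 ≈ 3.2e+06 m = 3.2 Mm.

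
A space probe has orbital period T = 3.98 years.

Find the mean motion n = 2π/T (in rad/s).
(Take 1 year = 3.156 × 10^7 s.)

Convert to SI: T = 3.98 years = 1.25609e+08 s.
n = 2π / T.
n = 2π / 1.25609e+08 s ≈ 5.002e-08 rad/s.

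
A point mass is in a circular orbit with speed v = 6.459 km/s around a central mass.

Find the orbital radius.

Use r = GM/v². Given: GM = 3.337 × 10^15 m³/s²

Convert to SI: v = 6.459 km/s = 6459 m/s.
For a circular orbit, v² = GM / r, so r = GM / v².
r = 3.337e+15 / (6459)² m ≈ 7.999e+07 m = 79.99 Mm.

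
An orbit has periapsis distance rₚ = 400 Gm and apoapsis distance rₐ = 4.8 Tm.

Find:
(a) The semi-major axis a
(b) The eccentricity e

Convert to SI: rₚ = 400 Gm = 4e+11 m; rₐ = 4.8 Tm = 4.8e+12 m.
(a) a = (rₚ + rₐ) / 2 = (4e+11 + 4.8e+12) / 2 ≈ 2.6e+12 m = 2.6 Tm.
(b) e = (rₐ − rₚ) / (rₐ + rₚ) = (4.8e+12 − 4e+11) / (4.8e+12 + 4e+11) ≈ 0.8462.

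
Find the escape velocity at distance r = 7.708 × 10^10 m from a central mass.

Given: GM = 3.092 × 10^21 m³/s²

Escape velocity comes from setting total energy to zero: ½v² − GM/r = 0 ⇒ v_esc = √(2GM / r).
v_esc = √(2 · 3.092e+21 / 7.708e+10) m/s ≈ 2.832e+05 m/s = 283.2 km/s.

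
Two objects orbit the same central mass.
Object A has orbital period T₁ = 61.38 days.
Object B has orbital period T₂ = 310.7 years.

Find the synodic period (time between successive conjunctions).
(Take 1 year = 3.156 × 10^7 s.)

Convert to SI: T₁ = 61.38 days = 5.30323e+06 s; T₂ = 310.7 years = 9.80569e+09 s.
T_syn = |T₁ · T₂ / (T₁ − T₂)|.
T_syn = |5.30323e+06 · 9.80569e+09 / (5.30323e+06 − 9.80569e+09)| s ≈ 5.306e+06 s = 61.41 days.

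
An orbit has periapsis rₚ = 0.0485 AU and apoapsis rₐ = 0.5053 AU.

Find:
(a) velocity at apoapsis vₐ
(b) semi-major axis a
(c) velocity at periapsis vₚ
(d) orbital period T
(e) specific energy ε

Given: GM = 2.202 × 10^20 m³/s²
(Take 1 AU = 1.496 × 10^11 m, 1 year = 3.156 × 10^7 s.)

Convert to SI: rₚ = 0.0485 AU = 7.2556e+09 m; rₐ = 0.5053 AU = 7.55929e+10 m.
(a) With a = (rₚ + rₐ)/2 = 4.14242e+10 m, vₐ = √(GM (2/rₐ − 1/a)) = √(2.202e+20 · (2/7.55929e+10 − 1/4.14242e+10)) m/s ≈ 2.259e+04 m/s
(b) a = (rₚ + rₐ)/2 = (7.2556e+09 + 7.55929e+10)/2 ≈ 4.142e+10 m
(c) With a = (rₚ + rₐ)/2 = 4.14242e+10 m, vₚ = √(GM (2/rₚ − 1/a)) = √(2.202e+20 · (2/7.2556e+09 − 1/4.14242e+10)) m/s ≈ 2.353e+05 m/s
(d) With a = (rₚ + rₐ)/2 = 4.14242e+10 m, T = 2π √(a³/GM) = 2π √((4.14242e+10)³/2.202e+20) s ≈ 3.57e+06 s
(e) With a = (rₚ + rₐ)/2 = 4.14242e+10 m, ε = −GM/(2a) = −2.202e+20/(2 · 4.14242e+10) J/kg ≈ -2.658e+09 J/kg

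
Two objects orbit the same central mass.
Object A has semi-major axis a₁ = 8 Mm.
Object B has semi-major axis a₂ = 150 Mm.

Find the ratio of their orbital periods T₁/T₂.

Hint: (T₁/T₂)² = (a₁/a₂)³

Convert to SI: a₁ = 8 Mm = 8e+06 m; a₂ = 150 Mm = 1.5e+08 m.
From Kepler's third law, (T₁/T₂)² = (a₁/a₂)³, so T₁/T₂ = (a₁/a₂)^(3/2).
a₁/a₂ = 8e+06 / 1.5e+08 = 0.0533333.
T₁/T₂ = (0.0533333)^(3/2) ≈ 0.01232.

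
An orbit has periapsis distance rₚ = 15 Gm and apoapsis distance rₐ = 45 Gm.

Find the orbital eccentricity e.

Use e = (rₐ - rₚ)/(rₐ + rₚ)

Convert to SI: rₚ = 15 Gm = 1.5e+10 m; rₐ = 45 Gm = 4.5e+10 m.
e = (rₐ − rₚ) / (rₐ + rₚ).
e = (4.5e+10 − 1.5e+10) / (4.5e+10 + 1.5e+10) = 3e+10 / 6e+10 ≈ 0.5.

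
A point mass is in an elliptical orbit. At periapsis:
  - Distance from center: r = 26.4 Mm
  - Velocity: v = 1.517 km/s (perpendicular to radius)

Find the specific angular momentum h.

Convert to SI: r = 26.4 Mm = 2.64e+07 m; v = 1.517 km/s = 1517 m/s.
With v perpendicular to r, h = r · v.
h = 2.64e+07 · 1517 m²/s ≈ 4.005e+10 m²/s.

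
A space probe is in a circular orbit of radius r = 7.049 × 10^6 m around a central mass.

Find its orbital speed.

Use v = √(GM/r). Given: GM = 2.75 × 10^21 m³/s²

For a circular orbit, gravity supplies the centripetal force, so v = √(GM / r).
v = √(2.75e+21 / 7.049e+06) m/s ≈ 1.975e+07 m/s = 1.975e+04 km/s.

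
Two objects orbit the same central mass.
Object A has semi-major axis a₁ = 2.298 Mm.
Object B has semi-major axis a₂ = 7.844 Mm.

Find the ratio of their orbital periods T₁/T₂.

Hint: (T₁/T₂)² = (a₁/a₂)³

Convert to SI: a₁ = 2.298 Mm = 2.298e+06 m; a₂ = 7.844 Mm = 7.844e+06 m.
From Kepler's third law, (T₁/T₂)² = (a₁/a₂)³, so T₁/T₂ = (a₁/a₂)^(3/2).
a₁/a₂ = 2.298e+06 / 7.844e+06 = 0.292963.
T₁/T₂ = (0.292963)^(3/2) ≈ 0.1586.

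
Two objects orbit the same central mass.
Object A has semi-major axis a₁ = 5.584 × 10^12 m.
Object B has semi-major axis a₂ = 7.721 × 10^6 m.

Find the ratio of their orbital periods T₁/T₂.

From Kepler's third law, (T₁/T₂)² = (a₁/a₂)³, so T₁/T₂ = (a₁/a₂)^(3/2).
a₁/a₂ = 5.584e+12 / 7.721e+06 = 723222.
T₁/T₂ = (723222)^(3/2) ≈ 6.15e+08.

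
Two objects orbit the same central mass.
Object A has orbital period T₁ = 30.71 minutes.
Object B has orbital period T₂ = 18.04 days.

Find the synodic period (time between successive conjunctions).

Convert to SI: T₁ = 30.71 minutes = 1842.6 s; T₂ = 18.04 days = 1.55866e+06 s.
T_syn = |T₁ · T₂ / (T₁ − T₂)|.
T_syn = |1842.6 · 1.55866e+06 / (1842.6 − 1.55866e+06)| s ≈ 1845 s = 30.75 minutes.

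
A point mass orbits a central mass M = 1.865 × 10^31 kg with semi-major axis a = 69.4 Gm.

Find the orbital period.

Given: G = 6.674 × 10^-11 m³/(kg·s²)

Convert to SI: a = 69.4 Gm = 6.94e+10 m.
GM = G · M = 6.674e-11 · 1.865e+31 = 1.2447e+21 m³/s².
Kepler's third law: T = 2π √(a³ / GM).
Substituting a = 6.94e+10 m and GM = 1.2447e+21 m³/s²:
T = 2π √((6.94e+10)³ / 1.2447e+21) s
T ≈ 3.256e+06 s = 37.69 days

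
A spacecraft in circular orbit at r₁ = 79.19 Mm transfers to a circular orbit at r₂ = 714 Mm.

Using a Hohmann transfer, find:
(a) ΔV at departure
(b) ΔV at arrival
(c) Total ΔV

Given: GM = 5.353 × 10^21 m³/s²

Convert to SI: r₁ = 79.19 Mm = 7.919e+07 m; r₂ = 714 Mm = 7.14e+08 m.
Transfer semi-major axis: a_t = (r₁ + r₂)/2 = (7.919e+07 + 7.14e+08)/2 = 3.96595e+08 m.
Circular speeds: v₁ = √(GM/r₁) = 8.22173e+06 m/s, v₂ = √(GM/r₂) = 2.7381e+06 m/s.
Transfer speeds (vis-viva v² = GM(2/r − 1/a_t)): v₁ᵗ = 1.10316e+07 m/s, v₂ᵗ = 1.22352e+06 m/s.
(a) ΔV₁ = |v₁ᵗ − v₁| ≈ 2.81e+06 m/s = 2810 km/s.
(b) ΔV₂ = |v₂ − v₂ᵗ| ≈ 1.515e+06 m/s = 1515 km/s.
(c) ΔV_total = ΔV₁ + ΔV₂ ≈ 4.324e+06 m/s = 4324 km/s.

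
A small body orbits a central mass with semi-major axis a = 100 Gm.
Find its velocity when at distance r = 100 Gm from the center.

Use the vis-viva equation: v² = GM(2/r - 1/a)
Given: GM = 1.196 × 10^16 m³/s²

Convert to SI: a = 100 Gm = 1e+11 m; r = 100 Gm = 1e+11 m.
Vis-viva: v = √(GM · (2/r − 1/a)).
2/r − 1/a = 2/1e+11 − 1/1e+11 = 1e-11 m⁻¹.
v = √(1.196e+16 · 1e-11) m/s ≈ 345.8 m/s = 345.8 m/s.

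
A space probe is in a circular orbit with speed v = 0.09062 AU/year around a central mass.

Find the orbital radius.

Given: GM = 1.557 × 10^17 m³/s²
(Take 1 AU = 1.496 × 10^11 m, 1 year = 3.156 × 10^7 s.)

Convert to SI: v = 0.09062 AU/year = 429.555 m/s.
For a circular orbit, v² = GM / r, so r = GM / v².
r = 1.557e+17 / (429.555)² m ≈ 8.438e+11 m = 5.641 AU.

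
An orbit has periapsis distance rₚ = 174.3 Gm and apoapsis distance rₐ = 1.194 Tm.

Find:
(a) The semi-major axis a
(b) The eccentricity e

Convert to SI: rₚ = 174.3 Gm = 1.743e+11 m; rₐ = 1.194 Tm = 1.194e+12 m.
(a) a = (rₚ + rₐ) / 2 = (1.743e+11 + 1.194e+12) / 2 ≈ 6.842e+11 m = 684.1 Gm.
(b) e = (rₐ − rₚ) / (rₐ + rₚ) = (1.194e+12 − 1.743e+11) / (1.194e+12 + 1.743e+11) ≈ 0.7452.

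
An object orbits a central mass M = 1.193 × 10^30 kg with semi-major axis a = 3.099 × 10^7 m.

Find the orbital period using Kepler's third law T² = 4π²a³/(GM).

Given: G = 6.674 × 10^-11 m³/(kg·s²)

GM = G · M = 6.674e-11 · 1.193e+30 = 7.96208e+19 m³/s².
Kepler's third law: T = 2π √(a³ / GM).
Substituting a = 3.099e+07 m and GM = 7.96208e+19 m³/s²:
T = 2π √((3.099e+07)³ / 7.96208e+19) s
T ≈ 121.5 s = 2.025 minutes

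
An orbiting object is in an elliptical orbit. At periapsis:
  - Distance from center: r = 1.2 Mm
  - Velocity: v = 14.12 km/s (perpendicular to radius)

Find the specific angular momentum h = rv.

Convert to SI: r = 1.2 Mm = 1.2e+06 m; v = 14.12 km/s = 14120 m/s.
With v perpendicular to r, h = r · v.
h = 1.2e+06 · 14120 m²/s ≈ 1.694e+10 m²/s.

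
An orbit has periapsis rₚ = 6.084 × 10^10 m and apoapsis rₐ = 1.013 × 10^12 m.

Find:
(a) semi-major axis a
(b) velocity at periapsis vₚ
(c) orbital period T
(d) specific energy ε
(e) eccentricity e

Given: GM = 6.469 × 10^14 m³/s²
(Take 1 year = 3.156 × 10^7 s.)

(a) a = (rₚ + rₐ)/2 = (6.084e+10 + 1.013e+12)/2 ≈ 5.369e+11 m
(b) With a = (rₚ + rₐ)/2 = 5.3692e+11 m, vₚ = √(GM (2/rₚ − 1/a)) = √(6.469e+14 · (2/6.084e+10 − 1/5.3692e+11)) m/s ≈ 141.6 m/s
(c) With a = (rₚ + rₐ)/2 = 5.3692e+11 m, T = 2π √(a³/GM) = 2π √((5.3692e+11)³/6.469e+14) s ≈ 9.719e+10 s
(d) With a = (rₚ + rₐ)/2 = 5.3692e+11 m, ε = −GM/(2a) = −6.469e+14/(2 · 5.3692e+11) J/kg ≈ -602.4 J/kg
(e) e = (rₐ − rₚ)/(rₐ + rₚ) = (1.013e+12 − 6.084e+10)/(1.013e+12 + 6.084e+10) ≈ 0.8867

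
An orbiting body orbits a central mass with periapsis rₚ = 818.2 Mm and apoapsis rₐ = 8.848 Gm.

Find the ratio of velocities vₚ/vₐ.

Convert to SI: rₚ = 818.2 Mm = 8.182e+08 m; rₐ = 8.848 Gm = 8.848e+09 m.
Conservation of angular momentum gives rₚvₚ = rₐvₐ, so vₚ/vₐ = rₐ/rₚ.
vₚ/vₐ = 8.848e+09 / 8.182e+08 ≈ 10.81.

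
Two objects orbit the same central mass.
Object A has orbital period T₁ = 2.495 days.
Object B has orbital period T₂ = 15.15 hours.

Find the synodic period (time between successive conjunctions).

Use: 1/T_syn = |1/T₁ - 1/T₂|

Convert to SI: T₁ = 2.495 days = 215568 s; T₂ = 15.15 hours = 54540 s.
T_syn = |T₁ · T₂ / (T₁ − T₂)|.
T_syn = |215568 · 54540 / (215568 − 54540)| s ≈ 7.301e+04 s = 20.28 hours.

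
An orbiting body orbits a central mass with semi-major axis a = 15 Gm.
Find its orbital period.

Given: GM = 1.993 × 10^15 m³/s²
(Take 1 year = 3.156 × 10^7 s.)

Convert to SI: a = 15 Gm = 1.5e+10 m.
Kepler's third law: T = 2π √(a³ / GM).
Substituting a = 1.5e+10 m and GM = 1.993e+15 m³/s²:
T = 2π √((1.5e+10)³ / 1.993e+15) s
T ≈ 2.586e+08 s = 8.193 years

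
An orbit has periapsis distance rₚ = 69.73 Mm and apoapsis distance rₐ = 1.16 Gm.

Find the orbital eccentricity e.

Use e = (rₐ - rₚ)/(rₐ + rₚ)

Convert to SI: rₚ = 69.73 Mm = 6.973e+07 m; rₐ = 1.16 Gm = 1.16e+09 m.
e = (rₐ − rₚ) / (rₐ + rₚ).
e = (1.16e+09 − 6.973e+07) / (1.16e+09 + 6.973e+07) = 1.09027e+09 / 1.22973e+09 ≈ 0.8866.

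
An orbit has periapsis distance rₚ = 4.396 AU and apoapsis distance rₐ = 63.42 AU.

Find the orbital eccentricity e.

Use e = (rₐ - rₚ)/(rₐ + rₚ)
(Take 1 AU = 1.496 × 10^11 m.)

Convert to SI: rₚ = 4.396 AU = 6.57642e+11 m; rₐ = 63.42 AU = 9.48763e+12 m.
e = (rₐ − rₚ) / (rₐ + rₚ).
e = (9.48763e+12 − 6.57642e+11) / (9.48763e+12 + 6.57642e+11) = 8.82999e+12 / 1.01453e+13 ≈ 0.8704.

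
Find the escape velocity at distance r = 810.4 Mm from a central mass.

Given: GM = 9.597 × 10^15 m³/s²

Convert to SI: r = 810.4 Mm = 8.104e+08 m.
Escape velocity comes from setting total energy to zero: ½v² − GM/r = 0 ⇒ v_esc = √(2GM / r).
v_esc = √(2 · 9.597e+15 / 8.104e+08) m/s ≈ 4867 m/s = 4.867 km/s.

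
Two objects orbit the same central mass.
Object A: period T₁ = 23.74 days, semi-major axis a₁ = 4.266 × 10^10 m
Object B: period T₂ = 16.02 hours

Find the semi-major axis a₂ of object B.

Convert to SI: T₁ = 23.74 days = 2.05114e+06 s; T₂ = 16.02 hours = 57672 s.
Kepler's third law: (T₁/T₂)² = (a₁/a₂)³ ⇒ a₂ = a₁ · (T₂/T₁)^(2/3).
T₂/T₁ = 57672 / 2.05114e+06 = 0.0281171.
a₂ = 4.266e+10 · (0.0281171)^(2/3) m ≈ 3.945e+09 m = 3.945 × 10^9 m.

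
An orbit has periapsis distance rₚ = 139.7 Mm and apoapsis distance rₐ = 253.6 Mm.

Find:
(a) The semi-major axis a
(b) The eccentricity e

Convert to SI: rₚ = 139.7 Mm = 1.397e+08 m; rₐ = 253.6 Mm = 2.536e+08 m.
(a) a = (rₚ + rₐ) / 2 = (1.397e+08 + 2.536e+08) / 2 ≈ 1.966e+08 m = 196.7 Mm.
(b) e = (rₐ − rₚ) / (rₐ + rₚ) = (2.536e+08 − 1.397e+08) / (2.536e+08 + 1.397e+08) ≈ 0.2896.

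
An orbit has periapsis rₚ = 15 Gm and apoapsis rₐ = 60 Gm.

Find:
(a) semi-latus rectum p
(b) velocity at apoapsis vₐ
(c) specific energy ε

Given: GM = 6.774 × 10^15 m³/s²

Convert to SI: rₚ = 15 Gm = 1.5e+10 m; rₐ = 60 Gm = 6e+10 m.
(a) From a = (rₚ + rₐ)/2 = 3.75e+10 m and e = (rₐ − rₚ)/(rₐ + rₚ) = 0.6, p = a(1 − e²) = 3.75e+10 · (1 − (0.6)²) ≈ 2.4e+10 m
(b) With a = (rₚ + rₐ)/2 = 3.75e+10 m, vₐ = √(GM (2/rₐ − 1/a)) = √(6.774e+15 · (2/6e+10 − 1/3.75e+10)) m/s ≈ 212.5 m/s
(c) With a = (rₚ + rₐ)/2 = 3.75e+10 m, ε = −GM/(2a) = −6.774e+15/(2 · 3.75e+10) J/kg ≈ -9.032e+04 J/kg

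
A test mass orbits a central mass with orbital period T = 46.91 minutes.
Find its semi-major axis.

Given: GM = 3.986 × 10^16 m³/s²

Convert to SI: T = 46.91 minutes = 2814.6 s.
Invert Kepler's third law: a = (GM · T² / (4π²))^(1/3).
Substituting T = 2814.6 s and GM = 3.986e+16 m³/s²:
a = (3.986e+16 · (2814.6)² / (4π²))^(1/3) m
a ≈ 2e+07 m = 20 Mm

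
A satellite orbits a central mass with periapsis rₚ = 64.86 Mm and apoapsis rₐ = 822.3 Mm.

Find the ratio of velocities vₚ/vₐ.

Convert to SI: rₚ = 64.86 Mm = 6.486e+07 m; rₐ = 822.3 Mm = 8.223e+08 m.
Conservation of angular momentum gives rₚvₚ = rₐvₐ, so vₚ/vₐ = rₐ/rₚ.
vₚ/vₐ = 8.223e+08 / 6.486e+07 ≈ 12.68.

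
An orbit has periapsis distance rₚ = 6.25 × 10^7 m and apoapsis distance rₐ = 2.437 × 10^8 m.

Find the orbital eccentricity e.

e = (rₐ − rₚ) / (rₐ + rₚ).
e = (2.437e+08 − 6.25e+07) / (2.437e+08 + 6.25e+07) = 1.812e+08 / 3.062e+08 ≈ 0.5918.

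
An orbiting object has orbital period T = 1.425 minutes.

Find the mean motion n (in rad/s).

Convert to SI: T = 1.425 minutes = 85.5 s.
n = 2π / T.
n = 2π / 85.5 s ≈ 0.07349 rad/s.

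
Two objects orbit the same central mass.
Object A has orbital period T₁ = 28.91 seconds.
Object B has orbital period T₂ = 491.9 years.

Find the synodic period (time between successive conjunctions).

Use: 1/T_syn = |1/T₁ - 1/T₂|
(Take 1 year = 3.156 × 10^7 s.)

Convert to SI: T₂ = 491.9 years = 1.55244e+10 s.
T_syn = |T₁ · T₂ / (T₁ − T₂)|.
T_syn = |28.91 · 1.55244e+10 / (28.91 − 1.55244e+10)| s ≈ 28.91 s = 28.91 seconds.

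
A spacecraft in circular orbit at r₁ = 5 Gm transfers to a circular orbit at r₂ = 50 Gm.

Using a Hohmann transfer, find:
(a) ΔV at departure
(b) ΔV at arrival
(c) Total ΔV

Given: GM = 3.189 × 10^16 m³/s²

Convert to SI: r₁ = 5 Gm = 5e+09 m; r₂ = 50 Gm = 5e+10 m.
Transfer semi-major axis: a_t = (r₁ + r₂)/2 = (5e+09 + 5e+10)/2 = 2.75e+10 m.
Circular speeds: v₁ = √(GM/r₁) = 2525.47 m/s, v₂ = √(GM/r₂) = 798.624 m/s.
Transfer speeds (vis-viva v² = GM(2/r − 1/a_t)): v₁ᵗ = 3405.34 m/s, v₂ᵗ = 340.534 m/s.
(a) ΔV₁ = |v₁ᵗ − v₁| ≈ 879.9 m/s = 879.9 m/s.
(b) ΔV₂ = |v₂ − v₂ᵗ| ≈ 458.1 m/s = 458.1 m/s.
(c) ΔV_total = ΔV₁ + ΔV₂ ≈ 1338 m/s = 1.338 km/s.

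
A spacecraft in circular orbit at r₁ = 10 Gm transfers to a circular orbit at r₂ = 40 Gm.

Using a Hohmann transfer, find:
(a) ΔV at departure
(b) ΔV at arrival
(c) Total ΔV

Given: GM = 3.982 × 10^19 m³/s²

Convert to SI: r₁ = 10 Gm = 1e+10 m; r₂ = 40 Gm = 4e+10 m.
Transfer semi-major axis: a_t = (r₁ + r₂)/2 = (1e+10 + 4e+10)/2 = 2.5e+10 m.
Circular speeds: v₁ = √(GM/r₁) = 63103.1 m/s, v₂ = √(GM/r₂) = 31551.5 m/s.
Transfer speeds (vis-viva v² = GM(2/r − 1/a_t)): v₁ᵗ = 79819.8 m/s, v₂ᵗ = 19954.9 m/s.
(a) ΔV₁ = |v₁ᵗ − v₁| ≈ 1.672e+04 m/s = 16.72 km/s.
(b) ΔV₂ = |v₂ − v₂ᵗ| ≈ 1.16e+04 m/s = 11.6 km/s.
(c) ΔV_total = ΔV₁ + ΔV₂ ≈ 2.831e+04 m/s = 28.31 km/s.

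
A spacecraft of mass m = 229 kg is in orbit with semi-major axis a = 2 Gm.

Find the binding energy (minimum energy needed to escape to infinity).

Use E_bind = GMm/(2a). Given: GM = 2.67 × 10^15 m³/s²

Convert to SI: a = 2 Gm = 2e+09 m.
Total orbital energy is E = −GMm/(2a); binding energy is E_bind = −E = GMm/(2a).
E_bind = 2.67e+15 · 229 / (2 · 2e+09) J ≈ 1.529e+08 J = 152.9 MJ.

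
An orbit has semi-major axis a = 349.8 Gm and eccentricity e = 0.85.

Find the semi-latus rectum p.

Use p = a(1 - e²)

Convert to SI: a = 349.8 Gm = 3.498e+11 m.
p = a (1 − e²).
p = 3.498e+11 · (1 − (0.85)²) = 3.498e+11 · 0.2775 ≈ 9.707e+10 m = 97.07 Gm.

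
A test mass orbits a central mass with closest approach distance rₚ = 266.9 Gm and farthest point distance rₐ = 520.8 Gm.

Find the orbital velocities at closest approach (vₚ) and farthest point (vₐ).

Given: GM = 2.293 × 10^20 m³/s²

Convert to SI: rₚ = 266.9 Gm = 2.669e+11 m; rₐ = 520.8 Gm = 5.208e+11 m.
Use the vis-viva equation v² = GM(2/r − 1/a) with a = (rₚ + rₐ)/2 = (2.669e+11 + 5.208e+11)/2 = 3.9385e+11 m.
vₚ = √(GM · (2/rₚ − 1/a)) = √(2.293e+20 · (2/2.669e+11 − 1/3.9385e+11)) m/s ≈ 3.371e+04 m/s = 33.71 km/s.
vₐ = √(GM · (2/rₐ − 1/a)) = √(2.293e+20 · (2/5.208e+11 − 1/3.9385e+11)) m/s ≈ 1.727e+04 m/s = 17.27 km/s.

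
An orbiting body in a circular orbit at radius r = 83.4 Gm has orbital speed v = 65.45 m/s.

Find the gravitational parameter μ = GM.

Convert to SI: r = 83.4 Gm = 8.34e+10 m.
For a circular orbit v² = GM/r, so GM = v² · r.
GM = (65.45)² · 8.34e+10 m³/s² ≈ 3.573e+14 m³/s² = 3.573 × 10^14 m³/s².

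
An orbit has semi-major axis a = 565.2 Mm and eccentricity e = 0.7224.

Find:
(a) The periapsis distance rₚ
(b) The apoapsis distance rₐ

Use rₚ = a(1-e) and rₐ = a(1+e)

Convert to SI: a = 565.2 Mm = 5.652e+08 m.
(a) rₚ = a(1 − e) = 5.652e+08 · (1 − 0.7224) = 5.652e+08 · 0.2776 ≈ 1.569e+08 m = 156.9 Mm.
(b) rₐ = a(1 + e) = 5.652e+08 · (1 + 0.7224) = 5.652e+08 · 1.7224 ≈ 9.735e+08 m = 973.5 Mm.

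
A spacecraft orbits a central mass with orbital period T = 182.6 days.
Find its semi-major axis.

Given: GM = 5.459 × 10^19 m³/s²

Convert to SI: T = 182.6 days = 1.57766e+07 s.
Invert Kepler's third law: a = (GM · T² / (4π²))^(1/3).
Substituting T = 1.57766e+07 s and GM = 5.459e+19 m³/s²:
a = (5.459e+19 · (1.57766e+07)² / (4π²))^(1/3) m
a ≈ 7.008e+10 m = 7.008 × 10^10 m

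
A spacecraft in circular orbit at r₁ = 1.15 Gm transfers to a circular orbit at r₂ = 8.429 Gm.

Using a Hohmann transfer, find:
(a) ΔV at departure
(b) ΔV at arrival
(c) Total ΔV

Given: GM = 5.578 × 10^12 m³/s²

Convert to SI: r₁ = 1.15 Gm = 1.15e+09 m; r₂ = 8.429 Gm = 8.429e+09 m.
Transfer semi-major axis: a_t = (r₁ + r₂)/2 = (1.15e+09 + 8.429e+09)/2 = 4.7895e+09 m.
Circular speeds: v₁ = √(GM/r₁) = 69.6451 m/s, v₂ = √(GM/r₂) = 25.7248 m/s.
Transfer speeds (vis-viva v² = GM(2/r − 1/a_t)): v₁ᵗ = 92.3918 m/s, v₂ᵗ = 12.6054 m/s.
(a) ΔV₁ = |v₁ᵗ − v₁| ≈ 22.75 m/s = 22.75 m/s.
(b) ΔV₂ = |v₂ − v₂ᵗ| ≈ 13.12 m/s = 13.12 m/s.
(c) ΔV_total = ΔV₁ + ΔV₂ ≈ 35.87 m/s = 35.87 m/s.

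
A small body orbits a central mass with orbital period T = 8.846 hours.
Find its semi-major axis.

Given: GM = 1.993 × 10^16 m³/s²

Convert to SI: T = 8.846 hours = 31845.6 s.
Invert Kepler's third law: a = (GM · T² / (4π²))^(1/3).
Substituting T = 31845.6 s and GM = 1.993e+16 m³/s²:
a = (1.993e+16 · (31845.6)² / (4π²))^(1/3) m
a ≈ 8e+07 m = 80 Mm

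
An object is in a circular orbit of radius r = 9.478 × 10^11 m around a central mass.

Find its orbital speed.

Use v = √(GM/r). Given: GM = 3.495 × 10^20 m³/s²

For a circular orbit, gravity supplies the centripetal force, so v = √(GM / r).
v = √(3.495e+20 / 9.478e+11) m/s ≈ 1.92e+04 m/s = 19.2 km/s.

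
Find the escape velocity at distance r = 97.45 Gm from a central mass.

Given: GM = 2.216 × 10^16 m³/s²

Convert to SI: r = 97.45 Gm = 9.745e+10 m.
Escape velocity comes from setting total energy to zero: ½v² − GM/r = 0 ⇒ v_esc = √(2GM / r).
v_esc = √(2 · 2.216e+16 / 9.745e+10) m/s ≈ 674.4 m/s = 674.4 m/s.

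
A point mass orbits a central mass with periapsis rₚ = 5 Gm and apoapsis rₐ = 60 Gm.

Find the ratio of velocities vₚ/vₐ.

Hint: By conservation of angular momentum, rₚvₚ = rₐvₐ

Convert to SI: rₚ = 5 Gm = 5e+09 m; rₐ = 60 Gm = 6e+10 m.
Conservation of angular momentum gives rₚvₚ = rₐvₐ, so vₚ/vₐ = rₐ/rₚ.
vₚ/vₐ = 6e+10 / 5e+09 ≈ 12.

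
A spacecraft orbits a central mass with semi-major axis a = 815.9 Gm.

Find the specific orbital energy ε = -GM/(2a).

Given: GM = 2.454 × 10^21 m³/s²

Convert to SI: a = 815.9 Gm = 8.159e+11 m.
ε = −GM / (2a).
ε = −2.454e+21 / (2 · 8.159e+11) J/kg ≈ -1.504e+09 J/kg = -1.504 GJ/kg.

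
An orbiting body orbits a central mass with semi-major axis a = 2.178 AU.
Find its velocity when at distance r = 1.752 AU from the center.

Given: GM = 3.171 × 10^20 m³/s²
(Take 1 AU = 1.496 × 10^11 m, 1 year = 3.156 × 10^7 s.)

Convert to SI: a = 2.178 AU = 3.25829e+11 m; r = 1.752 AU = 2.62099e+11 m.
Vis-viva: v = √(GM · (2/r − 1/a)).
2/r − 1/a = 2/2.62099e+11 − 1/3.25829e+11 = 4.5616e-12 m⁻¹.
v = √(3.171e+20 · 4.5616e-12) m/s ≈ 3.803e+04 m/s = 8.023 AU/year.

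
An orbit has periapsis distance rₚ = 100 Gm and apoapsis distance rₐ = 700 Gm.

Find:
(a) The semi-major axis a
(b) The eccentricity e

Convert to SI: rₚ = 100 Gm = 1e+11 m; rₐ = 700 Gm = 7e+11 m.
(a) a = (rₚ + rₐ) / 2 = (1e+11 + 7e+11) / 2 ≈ 4e+11 m = 400 Gm.
(b) e = (rₐ − rₚ) / (rₐ + rₚ) = (7e+11 − 1e+11) / (7e+11 + 1e+11) ≈ 0.75.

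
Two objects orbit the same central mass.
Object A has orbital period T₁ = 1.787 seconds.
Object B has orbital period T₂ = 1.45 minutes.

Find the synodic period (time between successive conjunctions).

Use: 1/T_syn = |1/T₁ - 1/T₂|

Convert to SI: T₂ = 1.45 minutes = 87 s.
T_syn = |T₁ · T₂ / (T₁ − T₂)|.
T_syn = |1.787 · 87 / (1.787 − 87)| s ≈ 1.824 s = 1.824 seconds.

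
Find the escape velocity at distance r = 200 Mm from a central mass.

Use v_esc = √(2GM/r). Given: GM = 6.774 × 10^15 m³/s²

Convert to SI: r = 200 Mm = 2e+08 m.
Escape velocity comes from setting total energy to zero: ½v² − GM/r = 0 ⇒ v_esc = √(2GM / r).
v_esc = √(2 · 6.774e+15 / 2e+08) m/s ≈ 8230 m/s = 8.23 km/s.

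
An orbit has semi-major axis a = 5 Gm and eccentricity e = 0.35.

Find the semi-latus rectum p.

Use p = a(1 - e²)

Convert to SI: a = 5 Gm = 5e+09 m.
p = a (1 − e²).
p = 5e+09 · (1 − (0.35)²) = 5e+09 · 0.8775 ≈ 4.388e+09 m = 4.388 Gm.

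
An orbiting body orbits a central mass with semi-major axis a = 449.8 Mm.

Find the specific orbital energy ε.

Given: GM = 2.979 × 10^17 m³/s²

Convert to SI: a = 449.8 Mm = 4.498e+08 m.
ε = −GM / (2a).
ε = −2.979e+17 / (2 · 4.498e+08) J/kg ≈ -3.311e+08 J/kg = -331.1 MJ/kg.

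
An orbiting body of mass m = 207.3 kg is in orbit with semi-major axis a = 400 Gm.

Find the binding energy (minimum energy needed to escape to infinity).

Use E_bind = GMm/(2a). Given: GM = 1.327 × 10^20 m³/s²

Convert to SI: a = 400 Gm = 4e+11 m.
Total orbital energy is E = −GMm/(2a); binding energy is E_bind = −E = GMm/(2a).
E_bind = 1.327e+20 · 207.3 / (2 · 4e+11) J ≈ 3.439e+10 J = 34.39 GJ.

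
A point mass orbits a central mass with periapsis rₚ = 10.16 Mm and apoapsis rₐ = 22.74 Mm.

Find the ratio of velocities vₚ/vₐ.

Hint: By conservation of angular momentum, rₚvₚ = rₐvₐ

Convert to SI: rₚ = 10.16 Mm = 1.016e+07 m; rₐ = 22.74 Mm = 2.274e+07 m.
Conservation of angular momentum gives rₚvₚ = rₐvₐ, so vₚ/vₐ = rₐ/rₚ.
vₚ/vₐ = 2.274e+07 / 1.016e+07 ≈ 2.238.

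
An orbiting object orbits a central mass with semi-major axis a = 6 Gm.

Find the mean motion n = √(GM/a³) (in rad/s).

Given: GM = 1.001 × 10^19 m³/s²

Convert to SI: a = 6 Gm = 6e+09 m.
n = √(GM / a³).
n = √(1.001e+19 / (6e+09)³) rad/s ≈ 6.808e-06 rad/s.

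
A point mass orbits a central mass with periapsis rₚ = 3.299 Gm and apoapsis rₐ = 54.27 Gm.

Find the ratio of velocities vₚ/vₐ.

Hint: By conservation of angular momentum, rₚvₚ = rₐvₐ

Convert to SI: rₚ = 3.299 Gm = 3.299e+09 m; rₐ = 54.27 Gm = 5.427e+10 m.
Conservation of angular momentum gives rₚvₚ = rₐvₐ, so vₚ/vₐ = rₐ/rₚ.
vₚ/vₐ = 5.427e+10 / 3.299e+09 ≈ 16.45.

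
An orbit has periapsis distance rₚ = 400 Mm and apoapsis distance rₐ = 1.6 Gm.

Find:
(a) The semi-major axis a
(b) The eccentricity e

Convert to SI: rₚ = 400 Mm = 4e+08 m; rₐ = 1.6 Gm = 1.6e+09 m.
(a) a = (rₚ + rₐ) / 2 = (4e+08 + 1.6e+09) / 2 ≈ 1e+09 m = 1 Gm.
(b) e = (rₐ − rₚ) / (rₐ + rₚ) = (1.6e+09 − 4e+08) / (1.6e+09 + 4e+08) ≈ 0.6.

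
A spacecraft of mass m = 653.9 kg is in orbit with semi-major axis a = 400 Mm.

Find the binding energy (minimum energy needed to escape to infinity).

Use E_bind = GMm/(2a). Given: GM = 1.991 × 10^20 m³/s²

Convert to SI: a = 400 Mm = 4e+08 m.
Total orbital energy is E = −GMm/(2a); binding energy is E_bind = −E = GMm/(2a).
E_bind = 1.991e+20 · 653.9 / (2 · 4e+08) J ≈ 1.627e+14 J = 162.7 TJ.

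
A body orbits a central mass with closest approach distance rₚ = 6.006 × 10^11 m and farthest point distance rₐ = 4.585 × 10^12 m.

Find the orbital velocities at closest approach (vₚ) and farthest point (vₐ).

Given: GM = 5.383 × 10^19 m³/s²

Use the vis-viva equation v² = GM(2/r − 1/a) with a = (rₚ + rₐ)/2 = (6.006e+11 + 4.585e+12)/2 = 2.5928e+12 m.
vₚ = √(GM · (2/rₚ − 1/a)) = √(5.383e+19 · (2/6.006e+11 − 1/2.5928e+12)) m/s ≈ 1.259e+04 m/s = 12.59 km/s.
vₐ = √(GM · (2/rₐ − 1/a)) = √(5.383e+19 · (2/4.585e+12 − 1/2.5928e+12)) m/s ≈ 1649 m/s = 1.649 km/s.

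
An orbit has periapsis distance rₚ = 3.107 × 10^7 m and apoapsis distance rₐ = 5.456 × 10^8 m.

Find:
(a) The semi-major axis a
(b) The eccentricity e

(a) a = (rₚ + rₐ) / 2 = (3.107e+07 + 5.456e+08) / 2 ≈ 2.883e+08 m = 2.883 × 10^8 m.
(b) e = (rₐ − rₚ) / (rₐ + rₚ) = (5.456e+08 − 3.107e+07) / (5.456e+08 + 3.107e+07) ≈ 0.8922.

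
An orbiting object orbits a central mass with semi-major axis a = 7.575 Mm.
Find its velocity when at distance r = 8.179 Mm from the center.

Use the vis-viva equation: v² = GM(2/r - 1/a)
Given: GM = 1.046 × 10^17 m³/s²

Convert to SI: a = 7.575 Mm = 7.575e+06 m; r = 8.179 Mm = 8.179e+06 m.
Vis-viva: v = √(GM · (2/r − 1/a)).
2/r − 1/a = 2/8.179e+06 − 1/7.575e+06 = 1.12515e-07 m⁻¹.
v = √(1.046e+17 · 1.12515e-07) m/s ≈ 1.085e+05 m/s = 108.5 km/s.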